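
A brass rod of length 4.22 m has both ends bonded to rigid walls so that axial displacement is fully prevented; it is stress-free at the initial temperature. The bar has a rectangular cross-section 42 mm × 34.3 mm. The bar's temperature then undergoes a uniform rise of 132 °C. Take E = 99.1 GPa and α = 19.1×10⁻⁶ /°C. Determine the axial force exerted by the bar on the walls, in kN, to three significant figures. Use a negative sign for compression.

-360 kN

Free thermal expansion αLΔT = 19.1e-6 · 4220 · 132 = 10.64 mm.
The walls impose strain ε = −(10.64)/4220 = -2.5212e-03; σ = Eε = 99100 · -2.5212e-03 = -249.9 MPa.
Wall reaction R = σ·A = -249.9·1441 = -359900 N = -359.9 kN.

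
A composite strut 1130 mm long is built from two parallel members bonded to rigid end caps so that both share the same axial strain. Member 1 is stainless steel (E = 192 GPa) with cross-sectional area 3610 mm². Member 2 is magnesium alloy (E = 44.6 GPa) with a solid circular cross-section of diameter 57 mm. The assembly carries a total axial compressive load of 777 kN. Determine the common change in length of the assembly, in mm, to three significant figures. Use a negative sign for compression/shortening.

-1.09 mm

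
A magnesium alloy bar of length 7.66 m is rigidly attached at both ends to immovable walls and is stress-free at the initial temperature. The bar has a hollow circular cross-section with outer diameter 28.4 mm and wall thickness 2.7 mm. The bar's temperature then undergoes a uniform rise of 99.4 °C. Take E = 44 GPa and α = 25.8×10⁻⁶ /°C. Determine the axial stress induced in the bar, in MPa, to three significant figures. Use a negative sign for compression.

-113 MPa

Free thermal expansion αLΔT = 25.8e-6 · 7660 · 99.4 = 19.64 mm.
The walls impose strain ε = −(19.64)/7660 = -2.5645e-03; σ = Eε = 44000 · -2.5645e-03 = -112.8 MPa.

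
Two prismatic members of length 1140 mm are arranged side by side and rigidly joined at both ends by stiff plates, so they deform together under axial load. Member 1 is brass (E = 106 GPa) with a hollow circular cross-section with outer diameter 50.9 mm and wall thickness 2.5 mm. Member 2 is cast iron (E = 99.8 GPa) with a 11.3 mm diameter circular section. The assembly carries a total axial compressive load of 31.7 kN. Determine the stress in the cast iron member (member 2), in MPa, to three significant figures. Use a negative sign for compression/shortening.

A_1 = 380.1 mm².
A_2 = 100.3 mm².
Equal strain + equilibrium ⇒ each member carries load in proportion to AE: A₁E₁ = 40290000 N, A₂E₂ = 10010000 N, ΣAE = 50300000 N.
σ₂ = P·E₂/ΣAE = -31700·99800/50300000 = -62.89 MPa.

-62.9 MPa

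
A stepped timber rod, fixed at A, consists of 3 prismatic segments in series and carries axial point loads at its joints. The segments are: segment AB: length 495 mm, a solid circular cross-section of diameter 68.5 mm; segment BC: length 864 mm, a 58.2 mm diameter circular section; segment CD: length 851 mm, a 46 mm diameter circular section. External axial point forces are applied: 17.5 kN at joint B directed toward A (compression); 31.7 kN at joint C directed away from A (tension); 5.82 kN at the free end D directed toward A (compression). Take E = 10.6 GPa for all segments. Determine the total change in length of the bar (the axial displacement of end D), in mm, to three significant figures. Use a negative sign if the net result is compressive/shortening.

0.618 mm

Internal axial forces (sectioning from the free end, tension +): N_CD = -5.82 kN, N_BC = 25.88 kN, N_AB = 8.38 kN.
A_AB = 3685 mm².
A_BC = 2660 mm².
A_CD = 1662 mm².
δ_AB = 8380·495/(3685·10600) = 0.1062 mm
δ_BC = 25880·864/(2660·10600) = 0.7929 mm
δ_CD = -5820·851/(1662·10600) = -0.2812 mm
δ = Σδ_i = 0.618 mm.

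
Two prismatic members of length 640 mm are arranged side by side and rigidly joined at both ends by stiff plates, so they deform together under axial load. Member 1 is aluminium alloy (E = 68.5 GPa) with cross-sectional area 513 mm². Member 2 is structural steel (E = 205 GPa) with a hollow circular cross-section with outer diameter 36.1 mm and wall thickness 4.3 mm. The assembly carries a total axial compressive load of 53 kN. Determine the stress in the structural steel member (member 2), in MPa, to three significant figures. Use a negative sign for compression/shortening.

A_2 = 429.6 mm².
Equal strain + equilibrium ⇒ each member carries load in proportion to AE: A₁E₁ = 35140000 N, A₂E₂ = 88060000 N, ΣAE = 123200000 N.
σ₂ = P·E₂/ΣAE = -53000·205000/123200000 = -88.19 MPa.

-88.2 MPa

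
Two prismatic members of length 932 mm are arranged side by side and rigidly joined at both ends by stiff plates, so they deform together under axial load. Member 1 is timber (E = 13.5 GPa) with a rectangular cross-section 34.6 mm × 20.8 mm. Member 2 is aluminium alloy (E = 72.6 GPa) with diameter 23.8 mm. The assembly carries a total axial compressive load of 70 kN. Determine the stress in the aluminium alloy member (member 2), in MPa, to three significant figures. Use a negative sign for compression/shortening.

-121 MPa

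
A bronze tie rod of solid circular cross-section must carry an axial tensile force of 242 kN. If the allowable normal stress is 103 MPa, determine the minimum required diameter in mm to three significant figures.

54.7 mm

Required area A ≥ P/σ_allow = 242000/103 = 2350 mm².
For a solid circular section, d ≥ √(4A/π) = 54.69 mm.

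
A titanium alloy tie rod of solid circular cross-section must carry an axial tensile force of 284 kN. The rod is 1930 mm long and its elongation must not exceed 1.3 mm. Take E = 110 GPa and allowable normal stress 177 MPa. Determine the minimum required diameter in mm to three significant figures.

Required area A ≥ P/σ_allow = 284000/177 = 1605 mm².
For a solid circular section, d ≥ √(4A/π) = 45.2 mm.
Elongation limit: A ≥ PL/(Eδ_allow) = 284000·1930/(110000·1.3) = 3833 mm² ⇒ d ≥ 69.86 mm.
The elongation limit governs.

69.9 mm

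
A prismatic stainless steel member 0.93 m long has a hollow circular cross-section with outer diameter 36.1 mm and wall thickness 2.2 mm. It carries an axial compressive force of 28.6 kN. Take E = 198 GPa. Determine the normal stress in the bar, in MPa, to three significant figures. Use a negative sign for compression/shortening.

-122 MPa

A = 234.3 mm².
σ = N/A = -28600/234.3 = -122.1 MPa.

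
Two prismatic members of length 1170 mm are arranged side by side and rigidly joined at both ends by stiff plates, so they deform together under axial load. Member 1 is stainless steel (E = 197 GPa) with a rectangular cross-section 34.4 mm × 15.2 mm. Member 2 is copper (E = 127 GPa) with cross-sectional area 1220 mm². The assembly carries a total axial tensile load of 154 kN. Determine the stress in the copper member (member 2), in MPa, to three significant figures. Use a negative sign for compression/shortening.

A_1 = 522.9 mm².
Equal strain + equilibrium ⇒ each member carries load in proportion to AE: A₁E₁ = 103000000 N, A₂E₂ = 154900000 N, ΣAE = 257900000 N.
σ₂ = P·E₂/ΣAE = 154000·127000/257900000 = 75.82 MPa.

75.8 MPa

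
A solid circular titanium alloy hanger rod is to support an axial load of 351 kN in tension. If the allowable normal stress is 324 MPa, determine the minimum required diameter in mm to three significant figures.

Required area A ≥ P/σ_allow = 351000/324 = 1083 mm².
For a solid circular section, d ≥ √(4A/π) = 37.14 mm.

37.1 mm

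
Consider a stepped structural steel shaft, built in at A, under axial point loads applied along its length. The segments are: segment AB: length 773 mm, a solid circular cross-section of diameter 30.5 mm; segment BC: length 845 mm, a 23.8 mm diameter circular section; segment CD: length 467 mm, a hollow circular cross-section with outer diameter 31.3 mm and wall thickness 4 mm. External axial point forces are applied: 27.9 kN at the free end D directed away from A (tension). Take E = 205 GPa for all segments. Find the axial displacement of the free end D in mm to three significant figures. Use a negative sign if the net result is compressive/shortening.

Internal axial forces (sectioning from the free end, tension +): N_CD = 27.9 kN, N_BC = 27.9 kN, N_AB = 27.9 kN.
A_AB = 730.6 mm².
A_BC = 444.9 mm².
A_CD = 343.1 mm².
δ_AB = 27900·773/(730.6·205000) = 0.144 mm
δ_BC = 27900·845/(444.9·205000) = 0.2585 mm
δ_CD = 27900·467/(343.1·205000) = 0.1853 mm
δ = Σδ_i = 0.5878 mm.

0.588 mm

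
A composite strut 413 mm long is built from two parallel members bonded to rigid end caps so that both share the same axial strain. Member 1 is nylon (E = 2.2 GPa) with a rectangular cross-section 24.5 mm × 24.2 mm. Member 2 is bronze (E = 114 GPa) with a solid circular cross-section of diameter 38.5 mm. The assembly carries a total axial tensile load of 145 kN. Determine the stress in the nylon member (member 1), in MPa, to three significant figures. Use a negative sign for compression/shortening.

A_1 = 592.9 mm².
A_2 = 1164 mm².
Equal strain + equilibrium ⇒ each member carries load in proportion to AE: A₁E₁ = 1304000 N, A₂E₂ = 132700000 N, ΣAE = 134000000 N.
σ₁ = P·E₁/ΣAE = 145000·2200/134000000 = 2.38 MPa.

2.38 MPa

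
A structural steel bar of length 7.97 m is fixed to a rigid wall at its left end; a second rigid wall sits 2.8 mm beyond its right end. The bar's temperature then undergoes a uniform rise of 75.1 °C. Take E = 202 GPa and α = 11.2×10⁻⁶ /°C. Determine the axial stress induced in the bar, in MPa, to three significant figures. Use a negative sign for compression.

Free thermal expansion αLΔT = 11.2e-6 · 7970 · 75.1 = 6.704 mm.
The walls engage after the gap closes; constrained expansion = 6.704 − 2.8 = 3.904 mm.
The walls impose strain ε = −(3.904)/7970 = -4.8980e-04; σ = Eε = 202000 · -4.8980e-04 = -98.94 MPa.

-98.9 MPa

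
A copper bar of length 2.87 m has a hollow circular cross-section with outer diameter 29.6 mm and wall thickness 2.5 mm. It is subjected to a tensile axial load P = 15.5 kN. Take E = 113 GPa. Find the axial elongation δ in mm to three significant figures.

A = 212.8 mm².
δ_mech = NL/(AE) = 15500·2870/(212.8·113000) = 1.85 mm.

1.85 mm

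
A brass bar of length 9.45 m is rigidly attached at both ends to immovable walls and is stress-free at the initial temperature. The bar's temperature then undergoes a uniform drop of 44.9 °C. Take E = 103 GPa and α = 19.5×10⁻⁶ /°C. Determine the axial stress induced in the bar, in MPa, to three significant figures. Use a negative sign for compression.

90.2 MPa

Free thermal expansion αLΔT = 19.5e-6 · 9450 · -44.9 = -8.274 mm.
The walls impose strain ε = −(-8.274)/9450 = 8.7555e-04; σ = Eε = 103000 · 8.7555e-04 = 90.18 MPa.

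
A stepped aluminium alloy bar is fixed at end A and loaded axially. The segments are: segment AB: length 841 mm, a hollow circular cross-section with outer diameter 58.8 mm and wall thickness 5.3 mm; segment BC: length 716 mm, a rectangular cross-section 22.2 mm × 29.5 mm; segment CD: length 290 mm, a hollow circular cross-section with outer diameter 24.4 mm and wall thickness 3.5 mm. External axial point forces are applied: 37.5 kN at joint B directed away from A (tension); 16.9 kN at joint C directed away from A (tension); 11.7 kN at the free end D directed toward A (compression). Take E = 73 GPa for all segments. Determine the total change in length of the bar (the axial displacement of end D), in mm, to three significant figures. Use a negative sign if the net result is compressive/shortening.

Internal axial forces (sectioning from the free end, tension +): N_CD = -11.7 kN, N_BC = 5.2 kN, N_AB = 42.7 kN.
A_AB = 890.8 mm².
A_BC = 654.9 mm².
A_CD = 229.8 mm².
δ_AB = 42700·841/(890.8·73000) = 0.5522 mm
δ_BC = 5200·716/(654.9·73000) = 0.07788 mm
δ_CD = -11700·290/(229.8·73000) = -0.2023 mm
δ = Σδ_i = 0.4279 mm.

0.428 mm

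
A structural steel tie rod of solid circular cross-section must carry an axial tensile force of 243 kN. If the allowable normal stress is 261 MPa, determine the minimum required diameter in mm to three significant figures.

34.4 mm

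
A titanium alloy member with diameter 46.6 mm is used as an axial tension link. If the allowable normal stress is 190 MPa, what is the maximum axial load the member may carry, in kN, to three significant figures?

324 kN

A = 1706 mm².
P_max = σ_allow · A = 190 · 1706 = 324100 N = 324.1 kN.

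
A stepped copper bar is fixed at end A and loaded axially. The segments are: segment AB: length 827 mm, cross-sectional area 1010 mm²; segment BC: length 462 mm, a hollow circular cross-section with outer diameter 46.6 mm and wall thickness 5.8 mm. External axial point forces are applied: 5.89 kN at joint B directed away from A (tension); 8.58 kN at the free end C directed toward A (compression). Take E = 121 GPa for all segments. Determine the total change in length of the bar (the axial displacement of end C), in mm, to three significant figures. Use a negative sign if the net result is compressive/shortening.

-0.0623 mm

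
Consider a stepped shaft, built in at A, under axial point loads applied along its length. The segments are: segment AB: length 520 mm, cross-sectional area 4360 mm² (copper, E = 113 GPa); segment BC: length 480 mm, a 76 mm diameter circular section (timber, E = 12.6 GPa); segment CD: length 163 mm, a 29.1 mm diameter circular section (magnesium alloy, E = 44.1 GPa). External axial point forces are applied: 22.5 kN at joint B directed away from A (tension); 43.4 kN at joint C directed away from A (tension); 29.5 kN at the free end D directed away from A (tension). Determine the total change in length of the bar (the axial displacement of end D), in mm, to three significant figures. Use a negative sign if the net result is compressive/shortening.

0.877 mm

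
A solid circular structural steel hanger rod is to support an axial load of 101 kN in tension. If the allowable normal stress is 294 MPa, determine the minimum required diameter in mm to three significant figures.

Required area A ≥ P/σ_allow = 101000/294 = 343.5 mm².
For a solid circular section, d ≥ √(4A/π) = 20.91 mm.

20.9 mm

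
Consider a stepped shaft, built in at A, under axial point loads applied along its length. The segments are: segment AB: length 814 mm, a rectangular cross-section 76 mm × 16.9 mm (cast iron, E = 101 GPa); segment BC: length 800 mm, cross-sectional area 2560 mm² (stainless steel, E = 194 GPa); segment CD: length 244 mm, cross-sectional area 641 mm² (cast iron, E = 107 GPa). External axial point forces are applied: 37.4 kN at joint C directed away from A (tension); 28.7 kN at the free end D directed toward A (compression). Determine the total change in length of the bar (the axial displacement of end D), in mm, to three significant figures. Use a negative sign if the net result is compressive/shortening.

-0.0335 mm

Internal axial forces (sectioning from the free end, tension +): N_CD = -28.7 kN, N_BC = 8.7 kN, N_AB = 8.7 kN.
A_AB = 1284 mm².
δ_AB = 8700·814/(1284·101000) = 0.05459 mm
δ_BC = 8700·800/(2560·194000) = 0.01401 mm
δ_CD = -28700·244/(641·107000) = -0.1021 mm
δ = Σδ_i = -0.0335 mm.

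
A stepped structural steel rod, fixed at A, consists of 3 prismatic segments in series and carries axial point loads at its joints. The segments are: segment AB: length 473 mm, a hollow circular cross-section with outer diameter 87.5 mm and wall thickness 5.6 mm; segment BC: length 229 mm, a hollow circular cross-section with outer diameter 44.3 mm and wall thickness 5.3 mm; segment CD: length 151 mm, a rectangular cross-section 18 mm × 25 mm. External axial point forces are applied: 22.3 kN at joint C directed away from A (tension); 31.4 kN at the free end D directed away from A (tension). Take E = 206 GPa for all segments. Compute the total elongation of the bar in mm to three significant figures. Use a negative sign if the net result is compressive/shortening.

0.229 mm

Internal axial forces (sectioning from the free end, tension +): N_CD = 31.4 kN, N_BC = 53.7 kN, N_AB = 53.7 kN.
A_AB = 1441 mm².
A_BC = 649.4 mm².
A_CD = 450 mm².
δ_AB = 53700·473/(1441·206000) = 0.08557 mm
δ_BC = 53700·229/(649.4·206000) = 0.09193 mm
δ_CD = 31400·151/(450·206000) = 0.05115 mm
δ = Σδ_i = 0.2287 mm.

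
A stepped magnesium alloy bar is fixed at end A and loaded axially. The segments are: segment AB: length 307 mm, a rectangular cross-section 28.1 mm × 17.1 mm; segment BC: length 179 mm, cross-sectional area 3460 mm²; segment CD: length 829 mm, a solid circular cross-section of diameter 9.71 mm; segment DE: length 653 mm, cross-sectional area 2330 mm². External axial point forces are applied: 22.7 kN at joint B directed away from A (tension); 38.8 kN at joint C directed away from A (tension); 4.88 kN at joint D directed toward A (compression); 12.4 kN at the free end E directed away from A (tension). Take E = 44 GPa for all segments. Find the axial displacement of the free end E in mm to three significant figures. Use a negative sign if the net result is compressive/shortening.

3.05 mm

Internal axial forces (sectioning from the free end, tension +): N_DE = 12.4 kN, N_CD = 7.52 kN, N_BC = 46.32 kN, N_AB = 69.02 kN.
A_AB = 480.5 mm².
A_CD = 74.05 mm².
δ_AB = 69020·307/(480.5·44000) = 1.002 mm
δ_BC = 46320·179/(3460·44000) = 0.05446 mm
δ_CD = 7520·829/(74.05·44000) = 1.913 mm
δ_DE = 12400·653/(2330·44000) = 0.07898 mm
δ = Σδ_i = 3.049 mm.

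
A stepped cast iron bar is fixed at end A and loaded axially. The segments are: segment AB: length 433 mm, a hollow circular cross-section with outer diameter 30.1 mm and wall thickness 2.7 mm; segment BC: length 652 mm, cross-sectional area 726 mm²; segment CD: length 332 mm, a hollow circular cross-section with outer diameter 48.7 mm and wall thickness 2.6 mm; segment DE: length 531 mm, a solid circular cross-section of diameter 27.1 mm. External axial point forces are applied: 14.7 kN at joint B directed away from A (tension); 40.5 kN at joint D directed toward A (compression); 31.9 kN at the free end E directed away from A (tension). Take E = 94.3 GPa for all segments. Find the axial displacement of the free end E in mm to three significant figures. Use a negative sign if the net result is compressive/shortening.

Internal axial forces (sectioning from the free end, tension +): N_DE = 31.9 kN, N_CD = -8.6 kN, N_BC = -8.6 kN, N_AB = 6.1 kN.
A_AB = 232.4 mm².
A_CD = 376.6 mm².
A_DE = 576.8 mm².
δ_AB = 6100·433/(232.4·94300) = 0.1205 mm
δ_BC = -8600·652/(726·94300) = -0.0819 mm
δ_CD = -8600·332/(376.6·94300) = -0.08041 mm
δ_DE = 31900·531/(576.8·94300) = 0.3114 mm
δ = Σδ_i = 0.2696 mm.

0.270 mm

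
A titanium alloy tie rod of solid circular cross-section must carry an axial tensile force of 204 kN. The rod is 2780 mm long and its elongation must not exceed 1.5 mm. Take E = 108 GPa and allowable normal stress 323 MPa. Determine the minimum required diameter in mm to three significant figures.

66.8 mm

Required area A ≥ P/σ_allow = 204000/323 = 631.6 mm².
For a solid circular section, d ≥ √(4A/π) = 28.36 mm.
Elongation limit: A ≥ PL/(Eδ_allow) = 204000·2780/(108000·1.5) = 3501 mm² ⇒ d ≥ 66.76 mm.
The elongation limit governs.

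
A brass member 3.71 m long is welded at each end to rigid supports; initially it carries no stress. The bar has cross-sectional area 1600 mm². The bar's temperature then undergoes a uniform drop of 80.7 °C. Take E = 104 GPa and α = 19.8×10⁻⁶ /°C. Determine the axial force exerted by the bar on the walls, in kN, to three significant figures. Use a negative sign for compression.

Free thermal expansion αLΔT = 19.8e-6 · 3710 · -80.7 = -5.928 mm.
The walls impose strain ε = −(-5.928)/3710 = 1.5979e-03; σ = Eε = 104000 · 1.5979e-03 = 166.2 MPa.
Wall reaction R = σ·A = 166.2·1600 = 265900 N = 265.9 kN.

266 kN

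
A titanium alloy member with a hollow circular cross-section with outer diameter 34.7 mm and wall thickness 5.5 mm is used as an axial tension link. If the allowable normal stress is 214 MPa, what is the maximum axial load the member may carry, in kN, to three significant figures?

A = 504.5 mm².
P_max = σ_allow · A = 214 · 504.5 = 108000 N = 108 kN.

108 kN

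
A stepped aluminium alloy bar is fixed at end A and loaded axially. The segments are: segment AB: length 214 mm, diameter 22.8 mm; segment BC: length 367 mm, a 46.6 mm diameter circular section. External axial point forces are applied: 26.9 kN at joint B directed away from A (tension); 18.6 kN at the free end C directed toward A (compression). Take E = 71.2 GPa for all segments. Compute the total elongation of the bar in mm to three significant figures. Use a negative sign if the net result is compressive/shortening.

0.00489 mm

Internal axial forces (sectioning from the free end, tension +): N_BC = -18.6 kN, N_AB = 8.3 kN.
A_AB = 408.3 mm².
A_BC = 1706 mm².
δ_AB = 8300·214/(408.3·71200) = 0.0611 mm
δ_BC = -18600·367/(1706·71200) = -0.05621 mm
δ = Σδ_i = 0.004888 mm.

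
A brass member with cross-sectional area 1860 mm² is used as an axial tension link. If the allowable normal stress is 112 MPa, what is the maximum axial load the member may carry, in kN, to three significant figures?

208 kN

P_max = σ_allow · A = 112 · 1860 = 208300 N = 208.3 kN.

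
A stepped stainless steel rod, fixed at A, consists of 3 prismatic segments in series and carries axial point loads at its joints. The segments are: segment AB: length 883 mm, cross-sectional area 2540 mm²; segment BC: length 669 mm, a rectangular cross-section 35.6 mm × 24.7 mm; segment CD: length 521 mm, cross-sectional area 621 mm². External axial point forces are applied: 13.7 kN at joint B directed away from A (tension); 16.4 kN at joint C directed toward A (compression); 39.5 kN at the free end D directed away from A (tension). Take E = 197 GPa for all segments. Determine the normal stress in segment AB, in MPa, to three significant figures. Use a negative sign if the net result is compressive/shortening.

14.5 MPa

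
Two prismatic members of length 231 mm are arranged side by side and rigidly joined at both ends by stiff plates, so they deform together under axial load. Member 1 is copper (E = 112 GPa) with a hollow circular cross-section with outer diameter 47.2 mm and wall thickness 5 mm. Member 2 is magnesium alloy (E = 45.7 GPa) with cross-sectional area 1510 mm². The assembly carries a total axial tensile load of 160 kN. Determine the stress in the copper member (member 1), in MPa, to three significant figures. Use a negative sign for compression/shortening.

A_1 = 662.9 mm².
Equal strain + equilibrium ⇒ each member carries load in proportion to AE: A₁E₁ = 74240000 N, A₂E₂ = 69010000 N, ΣAE = 143200000 N.
σ₁ = P·E₁/ΣAE = 160000·112000/143200000 = 125.1 MPa.

125 MPa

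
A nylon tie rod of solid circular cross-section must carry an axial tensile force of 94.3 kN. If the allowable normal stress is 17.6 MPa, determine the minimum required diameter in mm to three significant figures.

Required area A ≥ P/σ_allow = 94300/17.6 = 5358 mm².
For a solid circular section, d ≥ √(4A/π) = 82.6 mm.

82.6 mm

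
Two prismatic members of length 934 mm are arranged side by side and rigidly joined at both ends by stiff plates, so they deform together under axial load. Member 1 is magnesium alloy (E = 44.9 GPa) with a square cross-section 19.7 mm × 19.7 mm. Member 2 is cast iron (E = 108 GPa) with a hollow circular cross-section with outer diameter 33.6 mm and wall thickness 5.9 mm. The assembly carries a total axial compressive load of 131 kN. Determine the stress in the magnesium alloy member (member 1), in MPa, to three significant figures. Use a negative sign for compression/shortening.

A_1 = 388.1 mm².
A_2 = 513.4 mm².
Equal strain + equilibrium ⇒ each member carries load in proportion to AE: A₁E₁ = 17430000 N, A₂E₂ = 55450000 N, ΣAE = 72880000 N.
σ₁ = P·E₁/ΣAE = -131000·44900/72880000 = -80.71 MPa.

-80.7 MPa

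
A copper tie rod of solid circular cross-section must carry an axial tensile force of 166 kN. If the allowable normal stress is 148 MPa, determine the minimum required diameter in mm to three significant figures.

37.8 mm

Required area A ≥ P/σ_allow = 166000/148 = 1122 mm².
For a solid circular section, d ≥ √(4A/π) = 37.79 mm.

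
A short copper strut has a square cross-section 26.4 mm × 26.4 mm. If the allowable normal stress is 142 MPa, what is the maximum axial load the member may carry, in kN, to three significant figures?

99.0 kN

A = 697 mm².
P_max = σ_allow · A = 142 · 697 = 98970 N = 98.97 kN.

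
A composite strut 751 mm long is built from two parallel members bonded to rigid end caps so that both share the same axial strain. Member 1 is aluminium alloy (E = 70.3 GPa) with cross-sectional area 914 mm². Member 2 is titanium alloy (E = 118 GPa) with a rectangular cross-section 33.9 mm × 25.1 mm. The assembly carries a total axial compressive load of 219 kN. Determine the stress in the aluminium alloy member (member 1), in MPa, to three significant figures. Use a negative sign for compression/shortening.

A_2 = 850.9 mm².
Equal strain + equilibrium ⇒ each member carries load in proportion to AE: A₁E₁ = 64250000 N, A₂E₂ = 100400000 N, ΣAE = 164700000 N.
σ₁ = P·E₁/ΣAE = -219000·70300/164700000 = -93.5 MPa.

-93.5 MPa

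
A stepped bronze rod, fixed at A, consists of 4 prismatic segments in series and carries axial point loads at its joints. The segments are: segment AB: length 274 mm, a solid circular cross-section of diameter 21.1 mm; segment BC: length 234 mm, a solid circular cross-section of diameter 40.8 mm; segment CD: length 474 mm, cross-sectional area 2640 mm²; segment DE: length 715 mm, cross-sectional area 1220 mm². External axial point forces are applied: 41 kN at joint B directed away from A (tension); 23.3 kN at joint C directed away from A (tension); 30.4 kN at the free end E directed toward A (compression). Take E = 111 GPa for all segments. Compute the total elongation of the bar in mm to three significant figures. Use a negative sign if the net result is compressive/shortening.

Internal axial forces (sectioning from the free end, tension +): N_DE = -30.4 kN, N_CD = -30.4 kN, N_BC = -7.1 kN, N_AB = 33.9 kN.
A_AB = 349.7 mm².
A_BC = 1307 mm².
δ_AB = 33900·274/(349.7·111000) = 0.2393 mm
δ_BC = -7100·234/(1307·111000) = -0.01145 mm
δ_CD = -30400·474/(2640·111000) = -0.04917 mm
δ_DE = -30400·715/(1220·111000) = -0.1605 mm
δ = Σδ_i = 0.01819 mm.

0.0182 mm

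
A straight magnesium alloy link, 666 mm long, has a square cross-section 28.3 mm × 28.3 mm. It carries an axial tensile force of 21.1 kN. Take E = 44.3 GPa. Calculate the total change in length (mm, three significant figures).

0.396 mm

A = 800.9 mm².
δ_mech = NL/(AE) = 21100·666/(800.9·44300) = 0.3961 mm.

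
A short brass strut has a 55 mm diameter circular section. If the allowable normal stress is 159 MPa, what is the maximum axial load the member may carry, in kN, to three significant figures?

A = 2376 mm².
P_max = σ_allow · A = 159 · 2376 = 377800 N = 377.8 kN.

378 kN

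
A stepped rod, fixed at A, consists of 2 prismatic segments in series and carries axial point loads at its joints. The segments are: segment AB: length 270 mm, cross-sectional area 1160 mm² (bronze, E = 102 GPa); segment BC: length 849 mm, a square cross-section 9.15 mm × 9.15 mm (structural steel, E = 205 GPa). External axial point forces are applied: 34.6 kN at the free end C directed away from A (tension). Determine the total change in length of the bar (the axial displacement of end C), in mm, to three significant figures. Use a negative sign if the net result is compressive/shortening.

Internal axial forces (sectioning from the free end, tension +): N_BC = 34.6 kN, N_AB = 34.6 kN.
A_BC = 83.72 mm².
δ_AB = 34600·270/(1160·102000) = 0.07896 mm
δ_BC = 34600·849/(83.72·205000) = 1.712 mm
δ = Σδ_i = 1.79 mm.

1.79 mm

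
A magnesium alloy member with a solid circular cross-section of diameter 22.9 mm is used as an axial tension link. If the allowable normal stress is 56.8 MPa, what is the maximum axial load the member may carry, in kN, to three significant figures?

23.4 kN

A = 411.9 mm².
P_max = σ_allow · A = 56.8 · 411.9 = 23390 N = 23.39 kN.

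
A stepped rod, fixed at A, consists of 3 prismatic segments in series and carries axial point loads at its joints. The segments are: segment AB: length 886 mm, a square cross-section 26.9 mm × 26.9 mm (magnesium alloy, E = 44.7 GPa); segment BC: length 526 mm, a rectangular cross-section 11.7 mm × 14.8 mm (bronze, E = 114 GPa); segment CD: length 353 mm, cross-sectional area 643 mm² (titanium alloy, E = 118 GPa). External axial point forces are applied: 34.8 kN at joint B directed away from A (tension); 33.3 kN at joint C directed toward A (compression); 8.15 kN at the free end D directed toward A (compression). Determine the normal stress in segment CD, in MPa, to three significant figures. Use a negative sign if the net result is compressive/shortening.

-12.7 MPa

Internal axial forces (sectioning from the free end, tension +): N_CD = -8.15 kN, N_BC = -41.45 kN, N_AB = -6.65 kN.
σ_CD = N_CD/A_CD = -8150/643 = -12.67 MPa.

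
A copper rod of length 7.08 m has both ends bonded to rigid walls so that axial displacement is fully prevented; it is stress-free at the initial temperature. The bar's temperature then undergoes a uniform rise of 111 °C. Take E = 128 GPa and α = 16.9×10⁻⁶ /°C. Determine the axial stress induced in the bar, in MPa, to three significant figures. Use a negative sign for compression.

-240 MPa

Free thermal expansion αLΔT = 16.9e-6 · 7080 · 111 = 13.28 mm.
The walls impose strain ε = −(13.28)/7080 = -1.8759e-03; σ = Eε = 128000 · -1.8759e-03 = -240.1 MPa.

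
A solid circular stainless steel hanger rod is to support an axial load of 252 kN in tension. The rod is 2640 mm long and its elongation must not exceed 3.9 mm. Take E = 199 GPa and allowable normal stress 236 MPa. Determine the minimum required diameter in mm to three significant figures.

36.9 mm

Required area A ≥ P/σ_allow = 252000/236 = 1068 mm².
For a solid circular section, d ≥ √(4A/π) = 36.87 mm.
Elongation limit: A ≥ PL/(Eδ_allow) = 252000·2640/(199000·3.9) = 857.2 mm² ⇒ d ≥ 33.04 mm.
The stress limit governs.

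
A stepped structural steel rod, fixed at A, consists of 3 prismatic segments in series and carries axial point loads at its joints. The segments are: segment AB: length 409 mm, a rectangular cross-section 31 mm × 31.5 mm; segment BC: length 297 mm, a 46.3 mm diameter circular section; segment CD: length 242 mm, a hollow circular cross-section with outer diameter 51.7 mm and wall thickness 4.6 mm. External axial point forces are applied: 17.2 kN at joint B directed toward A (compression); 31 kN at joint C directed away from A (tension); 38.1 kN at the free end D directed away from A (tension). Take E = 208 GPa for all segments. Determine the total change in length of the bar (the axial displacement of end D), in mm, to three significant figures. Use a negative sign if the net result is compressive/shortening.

Internal axial forces (sectioning from the free end, tension +): N_CD = 38.1 kN, N_BC = 69.1 kN, N_AB = 51.9 kN.
A_AB = 976.5 mm².
A_BC = 1684 mm².
A_CD = 680.7 mm².
δ_AB = 51900·409/(976.5·208000) = 0.1045 mm
δ_BC = 69100·297/(1684·208000) = 0.0586 mm
δ_CD = 38100·242/(680.7·208000) = 0.06513 mm
δ = Σδ_i = 0.2282 mm.

0.228 mm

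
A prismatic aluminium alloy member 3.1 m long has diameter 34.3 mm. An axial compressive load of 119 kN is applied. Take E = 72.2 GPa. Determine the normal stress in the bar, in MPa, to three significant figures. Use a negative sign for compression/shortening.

A = 924 mm².
σ = N/A = -119000/924 = -128.8 MPa.

-129 MPa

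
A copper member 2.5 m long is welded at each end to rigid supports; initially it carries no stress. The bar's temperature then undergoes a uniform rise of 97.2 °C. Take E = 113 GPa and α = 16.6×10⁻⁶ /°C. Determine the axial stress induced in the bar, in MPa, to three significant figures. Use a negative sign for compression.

-182 MPa

Free thermal expansion αLΔT = 16.6e-6 · 2500 · 97.2 = 4.034 mm.
The walls impose strain ε = −(4.034)/2500 = -1.6135e-03; σ = Eε = 113000 · -1.6135e-03 = -182.3 MPa.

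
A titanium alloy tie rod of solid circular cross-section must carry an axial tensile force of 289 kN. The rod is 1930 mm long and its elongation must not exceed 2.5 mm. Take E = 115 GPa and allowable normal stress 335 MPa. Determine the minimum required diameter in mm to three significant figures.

49.7 mm

Required area A ≥ P/σ_allow = 289000/335 = 862.7 mm².
For a solid circular section, d ≥ √(4A/π) = 33.14 mm.
Elongation limit: A ≥ PL/(Eδ_allow) = 289000·1930/(115000·2.5) = 1940 mm² ⇒ d ≥ 49.7 mm.
The elongation limit governs.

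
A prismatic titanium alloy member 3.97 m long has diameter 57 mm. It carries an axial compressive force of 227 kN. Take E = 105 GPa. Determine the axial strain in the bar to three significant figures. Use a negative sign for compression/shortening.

-8.47e-04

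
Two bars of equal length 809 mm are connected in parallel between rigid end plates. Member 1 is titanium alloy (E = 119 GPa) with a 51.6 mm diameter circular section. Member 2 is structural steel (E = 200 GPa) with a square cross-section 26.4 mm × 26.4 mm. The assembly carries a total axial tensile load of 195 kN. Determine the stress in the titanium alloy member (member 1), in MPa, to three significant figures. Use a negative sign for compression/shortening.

A_1 = 2091 mm².
A_2 = 697 mm².
Equal strain + equilibrium ⇒ each member carries load in proportion to AE: A₁E₁ = 248800000 N, A₂E₂ = 139400000 N, ΣAE = 388200000 N.
σ₁ = P·E₁/ΣAE = 195000·119000/388200000 = 59.77 MPa.

59.8 MPa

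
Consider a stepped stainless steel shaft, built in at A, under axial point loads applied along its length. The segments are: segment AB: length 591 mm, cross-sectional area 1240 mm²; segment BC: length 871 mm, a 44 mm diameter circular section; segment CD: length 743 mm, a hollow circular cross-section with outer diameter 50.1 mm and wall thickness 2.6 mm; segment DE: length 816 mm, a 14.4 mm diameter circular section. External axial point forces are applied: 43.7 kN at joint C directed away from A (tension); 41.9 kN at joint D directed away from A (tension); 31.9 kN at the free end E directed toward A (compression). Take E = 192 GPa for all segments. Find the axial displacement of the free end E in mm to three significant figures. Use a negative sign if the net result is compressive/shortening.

-0.439 mm

Internal axial forces (sectioning from the free end, tension +): N_DE = -31.9 kN, N_CD = 10 kN, N_BC = 53.7 kN, N_AB = 53.7 kN.
A_BC = 1521 mm².
A_CD = 388 mm².
A_DE = 162.9 mm².
δ_AB = 53700·591/(1240·192000) = 0.1333 mm
δ_BC = 53700·871/(1521·192000) = 0.1602 mm
δ_CD = 10000·743/(388·192000) = 0.09974 mm
δ_DE = -31900·816/(162.9·192000) = -0.8325 mm
δ = Σδ_i = -0.4392 mm.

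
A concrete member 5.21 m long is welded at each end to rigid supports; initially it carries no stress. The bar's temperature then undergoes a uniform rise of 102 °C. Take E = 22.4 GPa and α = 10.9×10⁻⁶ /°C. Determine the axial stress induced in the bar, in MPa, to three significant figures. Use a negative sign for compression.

-24.9 MPa

Free thermal expansion αLΔT = 10.9e-6 · 5210 · 102 = 5.792 mm.
The walls impose strain ε = −(5.792)/5210 = -1.1118e-03; σ = Eε = 22400 · -1.1118e-03 = -24.9 MPa.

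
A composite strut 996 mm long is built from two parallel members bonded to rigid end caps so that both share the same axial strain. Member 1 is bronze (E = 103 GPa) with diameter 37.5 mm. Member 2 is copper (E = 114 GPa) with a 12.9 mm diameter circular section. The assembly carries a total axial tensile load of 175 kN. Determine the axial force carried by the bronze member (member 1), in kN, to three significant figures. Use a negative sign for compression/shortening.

A_1 = 1104 mm².
A_2 = 130.7 mm².
Equal strain + equilibrium ⇒ each member carries load in proportion to AE: A₁E₁ = 113800000 N, A₂E₂ = 14900000 N, ΣAE = 128700000 N.
F₁ = P·A₁E₁/ΣAE = 175000·113800000/128700000 = 154700 N.

155 kN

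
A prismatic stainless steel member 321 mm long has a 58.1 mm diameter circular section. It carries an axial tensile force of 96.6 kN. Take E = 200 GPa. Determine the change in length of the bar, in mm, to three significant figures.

0.0585 mm

A = 2651 mm².
δ_mech = NL/(AE) = 96600·321/(2651·200000) = 0.05848 mm.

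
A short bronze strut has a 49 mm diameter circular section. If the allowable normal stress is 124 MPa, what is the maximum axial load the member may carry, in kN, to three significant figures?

234 kN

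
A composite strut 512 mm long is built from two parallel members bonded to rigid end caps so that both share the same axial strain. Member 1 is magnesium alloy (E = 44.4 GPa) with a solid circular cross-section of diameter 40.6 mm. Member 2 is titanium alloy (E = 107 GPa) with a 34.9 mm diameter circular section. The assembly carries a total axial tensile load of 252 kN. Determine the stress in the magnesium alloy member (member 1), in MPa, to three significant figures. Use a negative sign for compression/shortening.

A_1 = 1295 mm².
A_2 = 956.6 mm².
Equal strain + equilibrium ⇒ each member carries load in proportion to AE: A₁E₁ = 57480000 N, A₂E₂ = 102400000 N, ΣAE = 159800000 N.
σ₁ = P·E₁/ΣAE = 252000·44400/159800000 = 70 MPa.

70.0 MPa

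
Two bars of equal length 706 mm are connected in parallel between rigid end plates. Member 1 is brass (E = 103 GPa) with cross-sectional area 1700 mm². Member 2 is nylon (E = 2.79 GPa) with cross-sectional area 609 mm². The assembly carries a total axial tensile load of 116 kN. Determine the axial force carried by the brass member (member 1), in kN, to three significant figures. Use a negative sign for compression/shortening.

Equal strain + equilibrium ⇒ each member carries load in proportion to AE: A₁E₁ = 175100000 N, A₂E₂ = 1699000 N, ΣAE = 176800000 N.
F₁ = P·A₁E₁/ΣAE = 116000·175100000/176800000 = 114900 N.

115 kN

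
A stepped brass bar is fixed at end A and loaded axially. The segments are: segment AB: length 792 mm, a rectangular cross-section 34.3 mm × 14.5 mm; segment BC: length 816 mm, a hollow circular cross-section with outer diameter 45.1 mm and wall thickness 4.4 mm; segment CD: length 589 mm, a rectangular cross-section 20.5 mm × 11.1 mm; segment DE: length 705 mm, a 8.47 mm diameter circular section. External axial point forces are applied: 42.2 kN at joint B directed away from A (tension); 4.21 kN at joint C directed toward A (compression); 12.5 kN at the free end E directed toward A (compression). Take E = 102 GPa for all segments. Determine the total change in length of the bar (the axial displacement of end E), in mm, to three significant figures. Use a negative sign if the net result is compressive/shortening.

-1.69 mm

Internal axial forces (sectioning from the free end, tension +): N_DE = -12.5 kN, N_CD = -12.5 kN, N_BC = -16.71 kN, N_AB = 25.49 kN.
A_AB = 497.3 mm².
A_BC = 562.6 mm².
A_CD = 227.5 mm².
A_DE = 56.35 mm².
δ_AB = 25490·792/(497.3·102000) = 0.398 mm
δ_BC = -16710·816/(562.6·102000) = -0.2376 mm
δ_CD = -12500·589/(227.5·102000) = -0.3172 mm
δ_DE = -12500·705/(56.35·102000) = -1.533 mm
δ = Σδ_i = -1.69 mm.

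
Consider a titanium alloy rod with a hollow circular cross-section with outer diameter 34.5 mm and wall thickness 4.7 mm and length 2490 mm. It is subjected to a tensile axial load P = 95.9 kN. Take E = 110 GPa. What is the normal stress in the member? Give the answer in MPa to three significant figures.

A = 440 mm².
σ = N/A = 95900/440 = 217.9 MPa.

218 MPa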